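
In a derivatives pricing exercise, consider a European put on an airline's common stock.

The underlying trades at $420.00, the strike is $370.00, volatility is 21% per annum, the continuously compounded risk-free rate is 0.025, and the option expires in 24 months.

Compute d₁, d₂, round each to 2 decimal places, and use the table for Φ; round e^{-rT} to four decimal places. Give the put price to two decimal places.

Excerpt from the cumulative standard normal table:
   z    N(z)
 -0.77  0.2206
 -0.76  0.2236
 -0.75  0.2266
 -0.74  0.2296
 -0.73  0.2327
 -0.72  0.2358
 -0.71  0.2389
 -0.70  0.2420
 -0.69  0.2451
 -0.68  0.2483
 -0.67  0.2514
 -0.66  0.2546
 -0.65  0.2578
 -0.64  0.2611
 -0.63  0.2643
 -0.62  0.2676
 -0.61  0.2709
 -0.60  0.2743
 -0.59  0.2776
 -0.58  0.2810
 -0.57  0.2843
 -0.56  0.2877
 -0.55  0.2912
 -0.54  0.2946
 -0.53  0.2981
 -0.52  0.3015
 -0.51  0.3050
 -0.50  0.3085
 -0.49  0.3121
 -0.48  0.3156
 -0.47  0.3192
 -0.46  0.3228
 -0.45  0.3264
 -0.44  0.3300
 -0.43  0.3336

$18.44

T = 2;  σ√T = 0.2970
d₁ = [ln(420/370) + (0.025 + 0.21²/2)·2] / 0.2970 = [0.1268 + 0.0941] / 0.2970 = 0.7436 ⇒ 0.74
d₂ = d₁ − σ√T = 0.7436 − 0.2970 = 0.4467 ⇒ 0.45
e^(−rT) = e^(−0.025·2) = 0.9512
N(−d₂) = N(-0.45) = 0.3264;  N(−d₁) = N(-0.74) = 0.2296
P = 370·0.9512·0.3264 − 420·0.2296 = 114.8745 − 96.4320 = 18.4425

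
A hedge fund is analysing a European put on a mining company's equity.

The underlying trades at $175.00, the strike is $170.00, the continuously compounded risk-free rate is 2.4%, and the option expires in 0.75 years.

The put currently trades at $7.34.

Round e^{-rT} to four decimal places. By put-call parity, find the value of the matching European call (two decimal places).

$15.37

exp(−rT) = exp(−0.024·0.75) = 0.9822
Put-call parity: C − P = S − K·e^(−rT) = 175 − 170·0.9822 = 175 − 166.9740 = 8.0260
C = P + (C − P) = 7.34 + (8.0260) = 15.3660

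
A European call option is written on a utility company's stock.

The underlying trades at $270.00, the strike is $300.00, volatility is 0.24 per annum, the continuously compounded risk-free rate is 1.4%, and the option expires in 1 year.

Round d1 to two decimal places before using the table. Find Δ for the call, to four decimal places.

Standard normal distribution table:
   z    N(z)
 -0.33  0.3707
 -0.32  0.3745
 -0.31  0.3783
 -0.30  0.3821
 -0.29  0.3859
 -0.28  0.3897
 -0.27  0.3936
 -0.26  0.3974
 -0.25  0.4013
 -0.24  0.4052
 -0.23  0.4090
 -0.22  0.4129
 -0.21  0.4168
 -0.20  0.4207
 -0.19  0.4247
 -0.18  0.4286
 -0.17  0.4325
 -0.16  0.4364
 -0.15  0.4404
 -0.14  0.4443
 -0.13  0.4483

T = 1;  σ√T = 0.2400
d₁ = [ln(270/300) + (0.014 + 0.24²/2)·1] / 0.2400 = [-0.1054 + 0.0428] / 0.2400 = -0.2607 → -0.26
N(d₁) = N(-0.26) = 0.3974
Δ_call = N(d₁) = 0.3974

0.3974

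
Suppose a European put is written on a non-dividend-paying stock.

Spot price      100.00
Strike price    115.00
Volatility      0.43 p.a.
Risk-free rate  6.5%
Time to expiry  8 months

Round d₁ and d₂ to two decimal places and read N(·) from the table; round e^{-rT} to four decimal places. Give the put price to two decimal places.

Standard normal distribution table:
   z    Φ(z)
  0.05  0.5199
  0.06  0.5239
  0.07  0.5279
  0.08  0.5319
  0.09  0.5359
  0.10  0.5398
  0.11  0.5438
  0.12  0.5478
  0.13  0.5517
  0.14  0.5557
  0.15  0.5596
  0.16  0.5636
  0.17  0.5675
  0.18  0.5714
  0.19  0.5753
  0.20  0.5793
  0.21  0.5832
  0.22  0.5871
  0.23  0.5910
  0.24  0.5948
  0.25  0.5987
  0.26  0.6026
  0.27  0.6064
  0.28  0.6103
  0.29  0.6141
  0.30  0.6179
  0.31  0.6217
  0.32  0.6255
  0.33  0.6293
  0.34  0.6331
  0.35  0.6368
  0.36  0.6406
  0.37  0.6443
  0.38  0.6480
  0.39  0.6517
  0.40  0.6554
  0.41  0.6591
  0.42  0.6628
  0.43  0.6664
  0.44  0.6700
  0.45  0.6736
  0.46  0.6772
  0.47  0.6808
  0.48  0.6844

T = 0.6667;  σ√T = 0.3511
d₁ = [ln(100/115) + (0.065 + ½·0.43²)·0.6667] / (σ√T) = (-0.1398 + 0.1050) / 0.3511 = -0.0991 ⇒ -0.10
d₂ = -0.0991 − 0.3511 = -0.4502 ⇒ -0.45
exp(−rT) = exp(−0.065·0.6667) = 0.9576
N(−d₂) = N(0.45) = 0.6736;  N(−d₁) = N(0.10) = 0.5398
P = 115·0.9576·0.6736 − 100·0.5398 = 74.1795 − 53.9800 = 20.1995

20.20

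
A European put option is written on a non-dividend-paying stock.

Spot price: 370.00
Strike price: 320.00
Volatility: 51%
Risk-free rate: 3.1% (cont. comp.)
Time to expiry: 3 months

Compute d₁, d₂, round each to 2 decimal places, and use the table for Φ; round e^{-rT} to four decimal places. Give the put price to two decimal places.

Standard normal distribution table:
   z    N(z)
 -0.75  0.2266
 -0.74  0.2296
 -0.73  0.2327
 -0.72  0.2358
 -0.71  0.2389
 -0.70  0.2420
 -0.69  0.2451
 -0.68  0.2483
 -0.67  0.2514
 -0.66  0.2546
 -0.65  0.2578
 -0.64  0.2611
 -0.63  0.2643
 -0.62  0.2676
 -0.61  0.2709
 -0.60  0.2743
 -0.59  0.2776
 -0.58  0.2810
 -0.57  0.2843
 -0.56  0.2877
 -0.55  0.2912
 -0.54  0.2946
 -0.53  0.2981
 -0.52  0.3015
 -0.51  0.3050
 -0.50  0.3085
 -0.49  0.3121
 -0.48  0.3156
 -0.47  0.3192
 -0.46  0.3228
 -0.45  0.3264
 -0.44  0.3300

σ√T = 0.51·√0.25 = 0.2550
d₁ = [ln(370/320) + (0.031 + 0.51²/2)·0.25] / 0.2550 = [0.1452 + 0.0403] / 0.2550 = 0.7272 which rounds to 0.73
d₂ = d₁ − σ√T = 0.7272 − 0.2550 = 0.4722 which rounds to 0.47
exp(−rT) = exp(−0.031·0.25) = 0.9923
P = 320·0.9923·N(-0.47) − 370·N(-0.73) = 320·0.9923·0.3192 − 370·0.2327 = 101.3575 − 86.0990 = 15.2585

15.26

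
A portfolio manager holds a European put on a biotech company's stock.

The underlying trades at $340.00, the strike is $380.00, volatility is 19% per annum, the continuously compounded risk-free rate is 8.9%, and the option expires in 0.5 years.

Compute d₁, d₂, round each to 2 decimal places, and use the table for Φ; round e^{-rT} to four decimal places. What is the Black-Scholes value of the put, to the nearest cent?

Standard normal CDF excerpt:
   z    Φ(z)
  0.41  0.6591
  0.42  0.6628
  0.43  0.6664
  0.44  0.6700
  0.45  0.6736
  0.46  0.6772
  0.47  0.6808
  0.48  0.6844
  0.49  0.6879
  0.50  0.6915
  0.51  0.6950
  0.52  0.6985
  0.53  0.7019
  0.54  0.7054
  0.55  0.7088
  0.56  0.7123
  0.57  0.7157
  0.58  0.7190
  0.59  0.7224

$32.32

T = 0.5;  σ√T = 0.1344
d₁ = [ln(340/380) + (0.089 + ½·0.19²)·0.5] / (σ√T) = (-0.1112 + 0.0535) / 0.1344 = -0.4295 ⇒ -0.43
d₂ = -0.4295 − 0.1344 = -0.5638 ⇒ -0.56
exp(−rT) = exp(−0.089·0.5) = 0.9565
P = 380·0.9565·N(0.56) − 340·N(0.43) = 380·0.9565·0.7123 − 340·0.6664 = 258.8997 − 226.5760 = 32.3237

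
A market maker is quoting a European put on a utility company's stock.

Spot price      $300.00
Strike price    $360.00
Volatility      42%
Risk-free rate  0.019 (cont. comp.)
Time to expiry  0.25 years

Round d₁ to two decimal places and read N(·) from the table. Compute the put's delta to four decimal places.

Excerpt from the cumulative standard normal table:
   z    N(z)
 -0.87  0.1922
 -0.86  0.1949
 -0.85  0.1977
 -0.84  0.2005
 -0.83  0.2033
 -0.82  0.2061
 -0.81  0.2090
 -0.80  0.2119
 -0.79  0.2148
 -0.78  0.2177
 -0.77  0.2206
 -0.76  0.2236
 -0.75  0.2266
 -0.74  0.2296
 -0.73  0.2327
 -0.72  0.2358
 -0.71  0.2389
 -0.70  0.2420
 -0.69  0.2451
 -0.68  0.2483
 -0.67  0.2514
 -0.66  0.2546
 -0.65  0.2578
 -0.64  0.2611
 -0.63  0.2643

-0.7704

σ√T = 0.42·√0.25 = 0.2100
d₁ = [ln(300/360) + (0.019 + ½·0.42²)·0.25] / (σ√T) = (-0.1823 + 0.0268) / 0.2100 = -0.7406 → -0.74
N(d₁) = N(-0.74) = 0.2296
Δ_put = N(d₁) − 1 = 0.2296 − 1 = -0.7704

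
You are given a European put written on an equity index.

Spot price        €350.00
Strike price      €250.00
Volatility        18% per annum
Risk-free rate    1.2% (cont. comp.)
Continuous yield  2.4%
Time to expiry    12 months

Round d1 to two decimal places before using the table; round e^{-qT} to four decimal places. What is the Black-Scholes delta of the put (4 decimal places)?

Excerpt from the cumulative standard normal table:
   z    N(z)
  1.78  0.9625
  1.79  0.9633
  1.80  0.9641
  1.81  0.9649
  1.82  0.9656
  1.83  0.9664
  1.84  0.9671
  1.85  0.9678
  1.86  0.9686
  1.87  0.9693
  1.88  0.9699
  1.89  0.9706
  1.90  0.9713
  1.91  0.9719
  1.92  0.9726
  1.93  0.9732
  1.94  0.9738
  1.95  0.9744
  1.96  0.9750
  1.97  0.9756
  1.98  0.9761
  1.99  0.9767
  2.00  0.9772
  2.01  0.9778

-0.0287

σ√T = 0.18·√1 = 0.1800
ln(S/K) + (r − q + σ²/2)T = ln(350/250) + (0.012 − 0.024 + 0.18²/2)·1 = 0.3365 + 0.0042 = 0.3407
d₁ = 0.3407 / 0.1800 = 1.8926 ≈ 1.89
N(d₁) = N(1.89) = 0.9706
Δ_put = exp(−qT)·(N(d₁) − 1) = 0.9763·(0.9706 − 1) = -0.0287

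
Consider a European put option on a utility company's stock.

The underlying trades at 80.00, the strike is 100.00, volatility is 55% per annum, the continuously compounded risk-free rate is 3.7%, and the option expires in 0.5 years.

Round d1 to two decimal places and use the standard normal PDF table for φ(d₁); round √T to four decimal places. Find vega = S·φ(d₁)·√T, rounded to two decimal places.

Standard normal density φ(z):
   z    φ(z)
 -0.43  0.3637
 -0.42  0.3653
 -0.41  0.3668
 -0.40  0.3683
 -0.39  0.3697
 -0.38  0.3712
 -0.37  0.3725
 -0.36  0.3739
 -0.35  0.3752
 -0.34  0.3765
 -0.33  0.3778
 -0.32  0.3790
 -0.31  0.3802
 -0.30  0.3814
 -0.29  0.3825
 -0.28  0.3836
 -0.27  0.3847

21.37

σ√T = 0.55 × 0.7071 = 0.3889
d₁ = [ln(80/100) + (0.037 + 0.55²/2)·0.5] / 0.3889 = [-0.2231 + 0.0941] / 0.3889 = -0.3317 ⇒ -0.33
√T = √0.5 = 0.7071
φ(d₁) = φ(-0.33) = 0.3778
vega = S·φ(d₁)·√T = 80·0.3778·0.7071 = 21.3714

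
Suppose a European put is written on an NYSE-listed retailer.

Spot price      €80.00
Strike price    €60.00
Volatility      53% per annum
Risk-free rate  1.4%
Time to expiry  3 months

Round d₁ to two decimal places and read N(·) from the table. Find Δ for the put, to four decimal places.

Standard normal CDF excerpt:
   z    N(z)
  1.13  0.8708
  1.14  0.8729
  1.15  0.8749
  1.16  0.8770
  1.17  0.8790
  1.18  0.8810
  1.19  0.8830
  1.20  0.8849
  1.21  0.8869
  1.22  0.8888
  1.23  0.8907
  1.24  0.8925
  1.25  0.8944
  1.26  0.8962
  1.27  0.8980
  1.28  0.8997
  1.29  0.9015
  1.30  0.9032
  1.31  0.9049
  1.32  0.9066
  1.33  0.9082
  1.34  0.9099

σ√T = 0.53 × 0.5000 = 0.2650
d₁ = [ln(80/60) + (0.014 + ½·0.53²)·0.25] / (σ√T) = (0.2877 + 0.0386) / 0.2650 = 1.2313 which rounds to 1.23
N(d₁) = N(1.23) = 0.8907
Δ_put = N(d₁) − 1 = 0.8907 − 1 = -0.1093

-0.1093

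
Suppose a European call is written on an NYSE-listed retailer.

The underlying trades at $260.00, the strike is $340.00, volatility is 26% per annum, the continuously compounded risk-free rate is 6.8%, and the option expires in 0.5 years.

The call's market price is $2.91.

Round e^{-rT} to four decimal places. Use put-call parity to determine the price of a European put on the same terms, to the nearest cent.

exp(−rT) = exp(−0.068·0.5) = 0.9666
Put-call parity: C − P = S − K·e^(−rT) = 260 − 340·0.9666 = 260 − 328.6440 = -68.6440
P = C − (C − P) = 2.91 − (-68.6440) = 71.5540

$71.55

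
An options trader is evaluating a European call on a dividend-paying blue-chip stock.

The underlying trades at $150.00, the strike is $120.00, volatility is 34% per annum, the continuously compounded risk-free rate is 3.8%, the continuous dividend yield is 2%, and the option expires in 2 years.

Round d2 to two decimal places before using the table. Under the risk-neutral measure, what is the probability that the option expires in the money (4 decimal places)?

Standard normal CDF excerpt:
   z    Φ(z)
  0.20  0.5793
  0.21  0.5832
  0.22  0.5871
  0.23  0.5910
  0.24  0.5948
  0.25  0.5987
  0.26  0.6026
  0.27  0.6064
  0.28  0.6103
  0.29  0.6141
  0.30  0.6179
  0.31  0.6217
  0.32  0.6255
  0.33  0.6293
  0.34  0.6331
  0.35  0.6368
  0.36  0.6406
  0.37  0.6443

T = 2;  σ√T = 0.4808
d₁ = [ln(150/120) + (0.038 − 0.02 + 0.34²/2)·2] / 0.4808 = [0.2231 + 0.1516] / 0.4808 = 0.7794 ≈ 0.78
d₂ = d₁ − σ√T = 0.7794 − 0.4808 = 0.2985 ≈ 0.30
Pr(exercise) under Q = N(d₂) = 0.6179

0.6179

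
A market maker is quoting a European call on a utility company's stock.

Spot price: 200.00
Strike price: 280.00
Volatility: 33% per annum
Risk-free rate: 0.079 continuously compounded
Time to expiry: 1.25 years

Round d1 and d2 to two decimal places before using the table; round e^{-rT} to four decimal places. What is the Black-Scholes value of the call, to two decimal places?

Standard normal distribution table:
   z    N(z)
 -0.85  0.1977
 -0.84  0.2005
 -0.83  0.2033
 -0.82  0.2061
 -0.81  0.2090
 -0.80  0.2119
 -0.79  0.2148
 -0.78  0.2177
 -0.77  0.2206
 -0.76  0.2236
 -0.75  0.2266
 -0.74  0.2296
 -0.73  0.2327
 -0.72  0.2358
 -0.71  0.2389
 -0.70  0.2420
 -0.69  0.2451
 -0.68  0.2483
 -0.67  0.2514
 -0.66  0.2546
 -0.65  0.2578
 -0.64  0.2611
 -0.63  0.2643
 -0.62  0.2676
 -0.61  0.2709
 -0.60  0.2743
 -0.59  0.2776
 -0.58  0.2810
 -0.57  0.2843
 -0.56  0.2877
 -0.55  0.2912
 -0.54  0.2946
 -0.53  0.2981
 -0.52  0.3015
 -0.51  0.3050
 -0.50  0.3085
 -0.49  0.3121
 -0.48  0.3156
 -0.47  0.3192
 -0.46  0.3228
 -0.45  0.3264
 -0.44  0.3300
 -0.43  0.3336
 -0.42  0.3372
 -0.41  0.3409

12.99

σ√T = 0.33·√1.25 = 0.3690
d₁ = [ln(200/280) + (0.079 + ½·0.33²)·1.25] / (σ√T) = (-0.3365 + 0.1668) / 0.3690 = -0.4598 ⇒ -0.46
d₂ = -0.4598 − 0.3690 = -0.8288 ⇒ -0.83
e^(−rT) = e^(−0.079·1.25) = 0.9060
C = 200·N(-0.46) − 280·0.9060·N(-0.83) = 200·0.3228 − 280·0.9060·0.2033 = 64.5600 − 51.5731 = 12.9869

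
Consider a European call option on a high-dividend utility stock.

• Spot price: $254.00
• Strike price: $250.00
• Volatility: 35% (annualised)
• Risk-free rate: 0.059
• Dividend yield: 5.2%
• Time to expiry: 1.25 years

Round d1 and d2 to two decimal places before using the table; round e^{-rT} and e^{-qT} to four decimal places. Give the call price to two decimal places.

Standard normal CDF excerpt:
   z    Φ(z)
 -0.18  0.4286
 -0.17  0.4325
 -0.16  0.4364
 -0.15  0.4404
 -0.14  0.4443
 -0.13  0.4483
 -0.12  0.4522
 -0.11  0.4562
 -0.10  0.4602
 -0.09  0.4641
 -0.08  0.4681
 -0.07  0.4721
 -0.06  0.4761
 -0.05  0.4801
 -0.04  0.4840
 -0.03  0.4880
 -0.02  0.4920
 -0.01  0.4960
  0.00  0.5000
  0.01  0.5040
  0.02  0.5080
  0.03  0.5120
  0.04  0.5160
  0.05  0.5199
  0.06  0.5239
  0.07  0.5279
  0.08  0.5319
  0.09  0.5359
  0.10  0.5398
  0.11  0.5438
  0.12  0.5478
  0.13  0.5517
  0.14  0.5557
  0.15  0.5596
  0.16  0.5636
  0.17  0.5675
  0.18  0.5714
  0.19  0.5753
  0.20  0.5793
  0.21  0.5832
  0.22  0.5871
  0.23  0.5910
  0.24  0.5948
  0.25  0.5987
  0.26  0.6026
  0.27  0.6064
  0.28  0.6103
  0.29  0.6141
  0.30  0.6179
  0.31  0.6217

σ√T = 0.35·√1.25 = 0.3913
d₁ = [ln(254/250) + (0.059 − 0.052 + ½·0.35²)·1.25] / (σ√T) = (0.0159 + 0.0853) / 0.3913 = 0.2586 which rounds to 0.26
d₂ = 0.2586 − 0.3913 = -0.1327 which rounds to -0.13
e^(−qT) = e^(−0.052·1.25) = 0.9371;  e^(−rT) = e^(−0.059·1.25) = 0.9289
N(d₁) = N(0.26) = 0.6026;  N(d₂) = N(-0.13) = 0.4483
C = 254·0.9371·0.6026 − 250·0.9289·0.4483 = 143.4329 − 104.1065 = 39.3264

$39.33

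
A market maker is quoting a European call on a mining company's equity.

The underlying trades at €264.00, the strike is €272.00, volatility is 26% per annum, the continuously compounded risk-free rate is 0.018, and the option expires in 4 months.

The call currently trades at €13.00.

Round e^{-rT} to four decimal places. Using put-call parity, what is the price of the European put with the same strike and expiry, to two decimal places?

€19.37

exp(−rT) = exp(−0.018·0.3333) = 0.9940
Put-call parity: C − P = S − K·e^(−rT) = 264 − 272·0.9940 = 264 − 270.3680 = -6.3680
P = C − (C − P) = 13.00 − (-6.3680) = 19.3680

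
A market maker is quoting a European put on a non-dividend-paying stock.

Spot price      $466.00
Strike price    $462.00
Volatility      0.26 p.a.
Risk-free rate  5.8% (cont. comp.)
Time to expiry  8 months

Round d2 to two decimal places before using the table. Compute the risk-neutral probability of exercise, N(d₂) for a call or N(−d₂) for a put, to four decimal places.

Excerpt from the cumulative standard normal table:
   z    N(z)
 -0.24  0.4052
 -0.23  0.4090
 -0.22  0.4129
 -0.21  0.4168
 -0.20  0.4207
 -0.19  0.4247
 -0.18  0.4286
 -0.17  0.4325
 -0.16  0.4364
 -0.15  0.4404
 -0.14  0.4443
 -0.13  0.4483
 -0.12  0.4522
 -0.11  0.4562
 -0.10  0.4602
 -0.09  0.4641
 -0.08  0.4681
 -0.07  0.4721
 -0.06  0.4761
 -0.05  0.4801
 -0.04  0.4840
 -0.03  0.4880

0.4522

σ√T = 0.26·√0.6667 = 0.2123
ln(S/K) + (r + σ²/2)T = ln(466/462) + (0.058 + 0.26²/2)·0.6667 = 0.0086 + 0.0612 = 0.0698
d₁ = 0.0698 / 0.2123 = 0.3289 ⇒ 0.33
d₂ = d₁ − σ√T = 0.3289 − 0.2123 = 0.1166 ⇒ 0.12
Pr(exercise) under Q = N(−d₂) = N(-0.12) = 0.4522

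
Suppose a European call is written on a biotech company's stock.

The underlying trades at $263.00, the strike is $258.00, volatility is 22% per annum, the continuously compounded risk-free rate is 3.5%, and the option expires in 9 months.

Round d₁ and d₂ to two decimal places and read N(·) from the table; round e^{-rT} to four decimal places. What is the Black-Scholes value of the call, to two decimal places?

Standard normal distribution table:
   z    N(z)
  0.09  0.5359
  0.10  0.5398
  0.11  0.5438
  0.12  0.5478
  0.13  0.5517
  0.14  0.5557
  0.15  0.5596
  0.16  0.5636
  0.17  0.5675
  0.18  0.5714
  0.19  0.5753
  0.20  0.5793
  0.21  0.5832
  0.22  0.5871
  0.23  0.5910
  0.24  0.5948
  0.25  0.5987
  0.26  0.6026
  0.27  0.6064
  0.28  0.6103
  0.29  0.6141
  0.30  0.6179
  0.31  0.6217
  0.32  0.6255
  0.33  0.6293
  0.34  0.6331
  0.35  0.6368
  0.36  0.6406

$25.85

σ√T = 0.22·√0.75 = 0.1905
d₁ = [ln(263/258) + (0.035 + 0.22²/2)·0.75] / 0.1905 = [0.0192 + 0.0444] / 0.1905 = 0.3338 ⇒ 0.33
d₂ = d₁ − σ√T = 0.3338 − 0.1905 = 0.1433 ⇒ 0.14
e^(−rT) = e^(−0.035·0.75) = 0.9741
N(d₁) = N(0.33) = 0.6293;  N(d₂) = N(0.14) = 0.5557
C = 263·0.6293 − 258·0.9741·0.5557 = 165.5059 − 139.6573 = 25.8486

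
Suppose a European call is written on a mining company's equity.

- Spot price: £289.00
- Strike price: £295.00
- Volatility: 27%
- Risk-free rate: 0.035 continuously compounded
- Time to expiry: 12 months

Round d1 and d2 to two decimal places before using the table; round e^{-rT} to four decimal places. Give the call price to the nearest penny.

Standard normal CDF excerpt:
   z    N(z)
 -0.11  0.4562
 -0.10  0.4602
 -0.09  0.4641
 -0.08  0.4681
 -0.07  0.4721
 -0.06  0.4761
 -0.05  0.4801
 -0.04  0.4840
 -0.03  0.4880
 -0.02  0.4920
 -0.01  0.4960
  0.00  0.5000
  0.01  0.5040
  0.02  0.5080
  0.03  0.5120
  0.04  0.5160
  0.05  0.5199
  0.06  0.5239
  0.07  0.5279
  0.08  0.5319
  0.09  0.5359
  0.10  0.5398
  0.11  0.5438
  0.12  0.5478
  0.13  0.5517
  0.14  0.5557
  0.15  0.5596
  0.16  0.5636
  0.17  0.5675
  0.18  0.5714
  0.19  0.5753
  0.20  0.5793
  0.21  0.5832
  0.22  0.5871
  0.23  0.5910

£32.92

T = 1;  σ√T = 0.2700
d₁ = [ln(289/295) + (0.035 + 0.27²/2)·1] / 0.2700 = [-0.0205 + 0.0715] / 0.2700 = 0.1885 ≈ 0.19
d₂ = d₁ − σ√T = 0.1885 − 0.2700 = -0.0815 ≈ -0.08
exp(−rT) = exp(−0.035·1) = 0.9656
C = 289·N(0.19) − 295·0.9656·N(-0.08) = 289·0.5753 − 295·0.9656·0.4681 = 166.2617 − 133.3392 = 32.9225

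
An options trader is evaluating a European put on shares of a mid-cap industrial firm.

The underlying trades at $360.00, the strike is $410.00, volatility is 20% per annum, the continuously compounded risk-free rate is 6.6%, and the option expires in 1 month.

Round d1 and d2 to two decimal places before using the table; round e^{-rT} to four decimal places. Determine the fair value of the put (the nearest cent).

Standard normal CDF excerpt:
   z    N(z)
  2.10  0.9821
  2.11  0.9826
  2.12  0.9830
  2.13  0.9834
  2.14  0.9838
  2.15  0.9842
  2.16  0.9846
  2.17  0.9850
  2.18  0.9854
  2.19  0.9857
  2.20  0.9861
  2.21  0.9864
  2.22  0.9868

$47.89

σ√T = 0.2·√0.08333 = 0.0577
d₁ = [ln(360/410) + (0.066 + 0.2²/2)·0.08333] / 0.0577 = [-0.1301 + 0.0072] / 0.0577 = -2.1285 ⇒ -2.13
d₂ = d₁ − σ√T = -2.1285 − 0.0577 = -2.1862 ⇒ -2.19
e^(−rT) = e^(−0.066·0.08333) = 0.9945
P = 410·0.9945·N(2.19) − 360·N(2.13) = 410·0.9945·0.9857 − 360·0.9834 = 401.9142 − 354.0240 = 47.8902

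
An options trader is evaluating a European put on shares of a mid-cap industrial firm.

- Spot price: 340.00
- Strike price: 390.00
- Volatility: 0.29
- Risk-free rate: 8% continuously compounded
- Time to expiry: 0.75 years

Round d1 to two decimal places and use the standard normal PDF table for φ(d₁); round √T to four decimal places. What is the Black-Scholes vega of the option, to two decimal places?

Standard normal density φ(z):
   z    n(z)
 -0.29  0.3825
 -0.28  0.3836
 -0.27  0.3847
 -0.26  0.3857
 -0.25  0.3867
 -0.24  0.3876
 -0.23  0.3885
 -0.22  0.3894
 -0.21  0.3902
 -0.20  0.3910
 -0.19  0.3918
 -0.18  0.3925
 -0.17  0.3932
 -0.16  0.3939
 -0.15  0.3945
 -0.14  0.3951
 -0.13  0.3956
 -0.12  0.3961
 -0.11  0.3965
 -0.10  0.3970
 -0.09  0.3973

σ√T = 0.29 × 0.8660 = 0.2511
d₁ = [ln(340/390) + (0.08 + 0.29²/2)·0.75] / 0.2511 = [-0.1372 + 0.0915] / 0.2511 = -0.1818 → -0.18
√T = √0.75 = 0.8660
φ(d₁) = φ(-0.18) = 0.3925
vega = S·φ(d₁)·√T = 340·0.3925·0.8660 = 115.5677

115.57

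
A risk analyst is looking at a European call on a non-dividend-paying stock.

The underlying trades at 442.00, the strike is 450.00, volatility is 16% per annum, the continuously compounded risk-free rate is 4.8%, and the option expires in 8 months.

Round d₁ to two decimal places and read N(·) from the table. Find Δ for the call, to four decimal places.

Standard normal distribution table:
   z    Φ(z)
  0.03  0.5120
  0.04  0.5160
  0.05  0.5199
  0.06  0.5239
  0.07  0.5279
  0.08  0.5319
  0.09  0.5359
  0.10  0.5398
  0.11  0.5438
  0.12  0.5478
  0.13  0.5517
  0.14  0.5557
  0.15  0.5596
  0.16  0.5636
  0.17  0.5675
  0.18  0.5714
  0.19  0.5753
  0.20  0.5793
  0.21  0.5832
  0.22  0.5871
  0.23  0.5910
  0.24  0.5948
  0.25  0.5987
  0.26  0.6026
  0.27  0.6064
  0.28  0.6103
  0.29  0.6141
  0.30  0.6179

σ√T = 0.16·√0.6667 = 0.1306
d₁ = [ln(442/450) + (0.048 + 0.16²/2)·0.6667] / 0.1306 = [-0.0179 + 0.0405] / 0.1306 = 0.1730 ⇒ 0.17
N(d₁) = N(0.17) = 0.5675
Δ_call = N(d₁) = 0.5675

0.5675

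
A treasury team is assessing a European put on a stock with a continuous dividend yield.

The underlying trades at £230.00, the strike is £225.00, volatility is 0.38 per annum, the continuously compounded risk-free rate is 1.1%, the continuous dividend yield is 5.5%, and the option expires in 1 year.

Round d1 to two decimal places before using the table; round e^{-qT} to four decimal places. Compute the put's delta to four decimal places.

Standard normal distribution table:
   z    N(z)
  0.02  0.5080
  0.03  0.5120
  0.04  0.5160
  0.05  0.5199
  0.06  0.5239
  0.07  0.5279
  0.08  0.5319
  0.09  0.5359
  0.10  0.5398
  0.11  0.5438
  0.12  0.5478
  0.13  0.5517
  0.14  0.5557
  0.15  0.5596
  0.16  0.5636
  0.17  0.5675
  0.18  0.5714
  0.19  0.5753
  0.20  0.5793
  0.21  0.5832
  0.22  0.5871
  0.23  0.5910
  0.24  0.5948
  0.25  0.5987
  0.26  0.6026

-0.4243

σ√T = 0.38 × 1.0000 = 0.3800
d₁ = [ln(230/225) + (0.011 − 0.055 + ½·0.38²)·1] / (σ√T) = (0.0220 + 0.0282) / 0.3800 = 0.1320 ⇒ 0.13
N(d₁) = N(0.13) = 0.5517
Δ_put = exp(−qT)·(N(d₁) − 1) = 0.9465·(0.5517 − 1) = -0.4243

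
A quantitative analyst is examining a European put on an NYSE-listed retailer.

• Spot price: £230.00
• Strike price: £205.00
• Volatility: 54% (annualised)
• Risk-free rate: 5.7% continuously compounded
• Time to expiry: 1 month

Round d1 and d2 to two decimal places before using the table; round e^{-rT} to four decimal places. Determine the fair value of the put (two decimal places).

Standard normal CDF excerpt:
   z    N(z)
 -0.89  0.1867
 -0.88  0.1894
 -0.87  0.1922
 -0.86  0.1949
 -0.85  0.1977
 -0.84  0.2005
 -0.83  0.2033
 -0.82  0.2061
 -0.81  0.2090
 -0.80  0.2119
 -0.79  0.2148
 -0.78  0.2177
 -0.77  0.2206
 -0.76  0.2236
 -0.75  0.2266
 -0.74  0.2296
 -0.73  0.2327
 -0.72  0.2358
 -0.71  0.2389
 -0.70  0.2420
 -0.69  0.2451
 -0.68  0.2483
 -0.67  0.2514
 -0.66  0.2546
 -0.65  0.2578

σ√T = 0.54·√0.08333 = 0.1559
d₁ = [ln(230/205) + (0.057 + ½·0.54²)·0.08333] / (σ√T) = (0.1151 + 0.0169) / 0.1559 = 0.8466 → 0.85
d₂ = 0.8466 − 0.1559 = 0.6907 → 0.69
e^(−rT) = e^(−0.057·0.08333) = 0.9953
P = 205·0.9953·N(-0.69) − 230·N(-0.85) = 205·0.9953·0.2451 − 230·0.1977 = 50.0093 − 45.4710 = 4.5383

£4.54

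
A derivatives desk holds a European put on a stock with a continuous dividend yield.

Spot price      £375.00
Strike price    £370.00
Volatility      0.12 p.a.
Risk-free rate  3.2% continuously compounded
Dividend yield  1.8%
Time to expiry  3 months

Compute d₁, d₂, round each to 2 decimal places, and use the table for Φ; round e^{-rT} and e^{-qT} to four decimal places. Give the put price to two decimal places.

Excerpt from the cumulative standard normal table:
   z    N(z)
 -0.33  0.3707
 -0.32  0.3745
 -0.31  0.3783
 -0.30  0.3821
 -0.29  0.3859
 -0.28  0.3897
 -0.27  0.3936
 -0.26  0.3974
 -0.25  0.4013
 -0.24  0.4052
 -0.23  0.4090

£6.07

σ√T = 0.12·√0.25 = 0.0600
d₁ = [ln(375/370) + (0.032 − 0.018 + 0.12²/2)·0.25] / 0.0600 = [0.0134 + 0.0053] / 0.0600 = 0.3121 ≈ 0.31
d₂ = d₁ − σ√T = 0.3121 − 0.0600 = 0.2521 ≈ 0.25
e^(−qT) = e^(−0.018·0.25) = 0.9955;  e^(−rT) = e^(−0.032·0.25) = 0.9920
N(−d₂) = N(-0.25) = 0.4013;  N(−d₁) = N(-0.31) = 0.3783
P = 370·0.9920·0.4013 − 375·0.9955·0.3783 = 147.2932 − 141.2241 = 6.0690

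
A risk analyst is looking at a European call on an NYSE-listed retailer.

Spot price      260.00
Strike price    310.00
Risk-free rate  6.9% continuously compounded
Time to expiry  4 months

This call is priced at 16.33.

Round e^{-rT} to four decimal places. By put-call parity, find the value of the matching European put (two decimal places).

59.29

e^(−rT) = e^(−0.069·0.3333) = 0.9773
Put-call parity: C − P = S − K·e^(−rT) = 260 − 310·0.9773 = 260 − 302.9630 = -42.9630
P = C − (C − P) = 16.33 − (-42.9630) = 59.2930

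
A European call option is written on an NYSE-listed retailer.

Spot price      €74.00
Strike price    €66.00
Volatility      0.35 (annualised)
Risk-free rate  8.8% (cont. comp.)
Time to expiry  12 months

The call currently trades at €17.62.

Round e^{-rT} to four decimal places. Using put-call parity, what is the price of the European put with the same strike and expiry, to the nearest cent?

exp(−rT) = exp(−0.088·1) = 0.9158
Put-call parity: C − P = S − K·e^(−rT) = 74 − 66·0.9158 = 74 − 60.4428 = 13.5572
P = C − (C − P) = 17.62 − (13.5572) = 4.0628

€4.06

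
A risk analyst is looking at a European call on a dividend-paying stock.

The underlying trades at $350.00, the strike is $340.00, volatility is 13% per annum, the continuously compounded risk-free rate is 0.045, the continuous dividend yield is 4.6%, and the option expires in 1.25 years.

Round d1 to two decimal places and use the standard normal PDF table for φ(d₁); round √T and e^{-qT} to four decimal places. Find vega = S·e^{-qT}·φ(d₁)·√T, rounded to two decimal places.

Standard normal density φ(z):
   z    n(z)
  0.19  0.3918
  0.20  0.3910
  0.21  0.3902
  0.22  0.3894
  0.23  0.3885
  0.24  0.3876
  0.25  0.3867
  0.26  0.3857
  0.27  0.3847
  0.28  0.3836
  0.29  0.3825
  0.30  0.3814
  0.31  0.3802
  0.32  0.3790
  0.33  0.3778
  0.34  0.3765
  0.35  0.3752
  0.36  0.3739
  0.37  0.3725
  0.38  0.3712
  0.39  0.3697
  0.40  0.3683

T = 1.25;  σ√T = 0.1453
d₁ = [ln(350/340) + (0.045 − 0.046 + ½·0.13²)·1.25] / (σ√T) = (0.0290 + 0.0093) / 0.1453 = 0.2635 which rounds to 0.26
√T = √1.25 = 1.1180
φ(d₁) = φ(0.26) = 0.3857
e^(−qT) = e^(−0.046·1.25) = 0.9441
vega = S·e^(−qT)·φ(d₁)·√T = 350·0.9441·0.3857·1.1180 = 142.4877

142.49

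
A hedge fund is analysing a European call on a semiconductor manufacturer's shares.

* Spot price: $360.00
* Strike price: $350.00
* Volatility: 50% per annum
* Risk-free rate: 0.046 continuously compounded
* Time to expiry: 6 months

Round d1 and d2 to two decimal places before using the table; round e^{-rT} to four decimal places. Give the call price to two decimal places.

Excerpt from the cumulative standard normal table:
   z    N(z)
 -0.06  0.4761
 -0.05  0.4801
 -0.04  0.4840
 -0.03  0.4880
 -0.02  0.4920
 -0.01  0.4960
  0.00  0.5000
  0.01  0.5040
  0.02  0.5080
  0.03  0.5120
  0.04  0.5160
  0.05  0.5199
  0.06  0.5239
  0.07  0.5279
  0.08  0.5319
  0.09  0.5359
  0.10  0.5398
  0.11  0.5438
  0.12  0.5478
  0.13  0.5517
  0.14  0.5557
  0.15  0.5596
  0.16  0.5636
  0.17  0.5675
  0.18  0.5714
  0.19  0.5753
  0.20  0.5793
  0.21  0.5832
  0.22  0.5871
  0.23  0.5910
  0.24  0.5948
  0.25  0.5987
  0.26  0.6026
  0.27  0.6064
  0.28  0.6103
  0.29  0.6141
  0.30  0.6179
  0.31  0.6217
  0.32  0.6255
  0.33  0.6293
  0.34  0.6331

σ√T = 0.5 × 0.7071 = 0.3536
d₁ = [ln(360/350) + (0.046 + 0.5²/2)·0.5] / 0.3536 = [0.0282 + 0.0855] / 0.3536 = 0.3215 ≈ 0.32
d₂ = d₁ − σ√T = 0.3215 − 0.3536 = -0.0320 ≈ -0.03
e^(−rT) = e^(−0.046·0.5) = 0.9773
N(d₁) = N(0.32) = 0.6255;  N(d₂) = N(-0.03) = 0.4880
C = 360·0.6255 − 350·0.9773·0.4880 = 225.1800 − 166.9228 = 58.2572

$58.26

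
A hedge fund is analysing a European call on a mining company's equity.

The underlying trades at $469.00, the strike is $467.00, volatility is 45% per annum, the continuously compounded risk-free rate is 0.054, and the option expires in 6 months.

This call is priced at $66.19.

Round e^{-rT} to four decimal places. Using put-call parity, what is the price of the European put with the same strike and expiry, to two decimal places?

e^(−rT) = e^(−0.054·0.5) = 0.9734
Put-call parity: C − P = S − K·e^(−rT) = 469 − 467·0.9734 = 469 − 454.5778 = 14.4222
P = C − (C − P) = 66.19 − (14.4222) = 51.7678

$51.77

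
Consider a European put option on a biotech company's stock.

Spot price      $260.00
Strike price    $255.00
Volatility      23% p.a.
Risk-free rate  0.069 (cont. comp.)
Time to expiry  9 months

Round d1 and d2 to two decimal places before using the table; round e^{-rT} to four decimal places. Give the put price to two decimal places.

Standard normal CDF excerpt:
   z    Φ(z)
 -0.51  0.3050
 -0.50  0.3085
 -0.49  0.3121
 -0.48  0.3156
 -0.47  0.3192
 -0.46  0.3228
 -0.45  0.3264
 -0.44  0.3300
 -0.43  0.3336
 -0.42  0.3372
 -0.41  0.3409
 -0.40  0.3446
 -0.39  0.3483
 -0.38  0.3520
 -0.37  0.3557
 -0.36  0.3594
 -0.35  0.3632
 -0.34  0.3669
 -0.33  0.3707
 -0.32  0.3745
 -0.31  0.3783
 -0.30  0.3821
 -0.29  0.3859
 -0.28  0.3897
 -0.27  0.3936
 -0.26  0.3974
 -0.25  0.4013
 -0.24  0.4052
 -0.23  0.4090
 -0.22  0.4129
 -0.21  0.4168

$12.30

σ√T = 0.23·√0.75 = 0.1992
d₁ = [ln(260/255) + (0.069 + 0.23²/2)·0.75] / 0.1992 = [0.0194 + 0.0716] / 0.1992 = 0.4569 → 0.46
d₂ = d₁ − σ√T = 0.4569 − 0.1992 = 0.2577 → 0.26
e^(−rT) = e^(−0.069·0.75) = 0.9496
N(−d₂) = N(-0.26) = 0.3974;  N(−d₁) = N(-0.46) = 0.3228
P = 255·0.9496·0.3974 − 260·0.3228 = 96.2296 − 83.9280 = 12.3016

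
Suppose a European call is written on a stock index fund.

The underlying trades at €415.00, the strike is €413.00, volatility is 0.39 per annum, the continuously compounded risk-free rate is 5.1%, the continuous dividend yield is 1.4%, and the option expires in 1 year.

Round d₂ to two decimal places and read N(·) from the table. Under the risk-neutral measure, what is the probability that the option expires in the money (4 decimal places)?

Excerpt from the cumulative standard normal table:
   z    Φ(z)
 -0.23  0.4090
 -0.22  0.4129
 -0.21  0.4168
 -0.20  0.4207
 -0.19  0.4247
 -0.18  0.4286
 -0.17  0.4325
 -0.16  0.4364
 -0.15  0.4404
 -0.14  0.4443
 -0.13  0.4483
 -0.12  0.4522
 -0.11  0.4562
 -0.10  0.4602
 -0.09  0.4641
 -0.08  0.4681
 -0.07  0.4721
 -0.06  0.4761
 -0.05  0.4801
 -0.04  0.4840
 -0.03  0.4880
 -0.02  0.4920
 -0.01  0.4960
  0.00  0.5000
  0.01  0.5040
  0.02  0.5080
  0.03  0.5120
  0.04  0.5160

σ√T = 0.39 × 1.0000 = 0.3900
d₁ = [ln(415/413) + (0.051 − 0.014 + 0.39²/2)·1] / 0.3900 = [0.0048 + 0.1131] / 0.3900 = 0.3023 → 0.30
d₂ = d₁ − σ√T = 0.3023 − 0.3900 = -0.0877 → -0.09
Pr(exercise) under Q = N(d₂) = 0.4641

0.4641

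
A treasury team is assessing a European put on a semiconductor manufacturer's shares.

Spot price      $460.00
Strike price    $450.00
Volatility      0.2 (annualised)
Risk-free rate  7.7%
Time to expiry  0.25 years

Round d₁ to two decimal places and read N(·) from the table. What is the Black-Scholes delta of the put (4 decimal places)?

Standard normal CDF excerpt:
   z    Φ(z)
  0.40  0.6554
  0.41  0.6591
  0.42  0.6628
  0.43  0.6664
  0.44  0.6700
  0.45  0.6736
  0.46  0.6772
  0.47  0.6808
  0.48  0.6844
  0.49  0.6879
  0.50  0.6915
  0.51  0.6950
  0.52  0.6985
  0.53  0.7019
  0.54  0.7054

σ√T = 0.2·√0.25 = 0.1000
ln(S/K) + (r + σ²/2)T = ln(460/450) + (0.077 + 0.2²/2)·0.25 = 0.0220 + 0.0243 = 0.0462
d₁ = 0.0462 / 0.1000 = 0.4623 which rounds to 0.46
N(d₁) = N(0.46) = 0.6772
Δ_put = N(d₁) − 1 = 0.6772 − 1 = -0.3228

-0.3228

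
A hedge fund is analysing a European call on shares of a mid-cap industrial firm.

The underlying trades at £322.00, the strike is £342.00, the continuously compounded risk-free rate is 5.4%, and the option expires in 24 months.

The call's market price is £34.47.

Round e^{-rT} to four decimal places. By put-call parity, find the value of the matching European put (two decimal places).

£19.45

exp(−rT) = exp(−0.054·2) = 0.8976
Put-call parity: C − P = S − K·e^(−rT) = 322 − 342·0.8976 = 322 − 306.9792 = 15.0208
P = C − (C − P) = 34.47 − (15.0208) = 19.4492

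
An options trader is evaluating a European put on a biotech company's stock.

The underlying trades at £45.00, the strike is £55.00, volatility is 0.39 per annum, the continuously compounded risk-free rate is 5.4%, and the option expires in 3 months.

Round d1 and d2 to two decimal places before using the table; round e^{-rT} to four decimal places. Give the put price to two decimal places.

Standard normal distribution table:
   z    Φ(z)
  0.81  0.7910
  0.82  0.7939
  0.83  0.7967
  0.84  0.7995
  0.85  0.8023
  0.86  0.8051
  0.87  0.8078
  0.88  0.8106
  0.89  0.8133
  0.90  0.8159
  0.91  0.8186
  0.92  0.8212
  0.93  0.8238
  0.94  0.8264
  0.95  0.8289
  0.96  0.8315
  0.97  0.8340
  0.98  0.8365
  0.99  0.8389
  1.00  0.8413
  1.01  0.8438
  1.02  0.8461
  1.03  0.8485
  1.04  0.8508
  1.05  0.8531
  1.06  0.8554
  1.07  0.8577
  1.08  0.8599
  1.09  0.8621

σ√T = 0.39·√0.25 = 0.1950
ln(S/K) + (r + σ²/2)T = ln(45/55) + (0.054 + 0.39²/2)·0.25 = -0.2007 + 0.0325 = -0.1682
d₁ = -0.1682 / 0.1950 = -0.8623 ⇒ -0.86
d₂ = d₁ − σ√T = -0.8623 − 0.1950 = -1.0573 ⇒ -1.06
e^(−rT) = e^(−0.054·0.25) = 0.9866
N(−d₂) = N(1.06) = 0.8554;  N(−d₁) = N(0.86) = 0.8051
P = 55·0.9866·0.8554 − 45·0.8051 = 46.4166 − 36.2295 = 10.1871

£10.19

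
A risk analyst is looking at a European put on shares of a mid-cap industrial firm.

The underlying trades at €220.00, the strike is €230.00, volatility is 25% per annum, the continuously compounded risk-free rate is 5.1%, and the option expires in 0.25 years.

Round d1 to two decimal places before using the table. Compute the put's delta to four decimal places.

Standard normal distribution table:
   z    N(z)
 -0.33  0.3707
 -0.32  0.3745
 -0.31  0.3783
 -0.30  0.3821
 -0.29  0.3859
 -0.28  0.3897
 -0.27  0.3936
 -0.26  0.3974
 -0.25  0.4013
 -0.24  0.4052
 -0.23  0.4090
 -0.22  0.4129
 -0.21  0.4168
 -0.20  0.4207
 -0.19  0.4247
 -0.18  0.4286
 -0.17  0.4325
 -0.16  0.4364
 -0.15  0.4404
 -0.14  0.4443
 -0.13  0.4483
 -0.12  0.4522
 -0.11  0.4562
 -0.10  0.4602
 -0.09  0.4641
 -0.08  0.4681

σ√T = 0.25 × 0.5000 = 0.1250
d₁ = [ln(220/230) + (0.051 + 0.25²/2)·0.25] / 0.1250 = [-0.0445 + 0.0206] / 0.1250 = -0.1911 ≈ -0.19
N(d₁) = N(-0.19) = 0.4247
Δ_put = N(d₁) − 1 = 0.4247 − 1 = -0.5753

-0.5753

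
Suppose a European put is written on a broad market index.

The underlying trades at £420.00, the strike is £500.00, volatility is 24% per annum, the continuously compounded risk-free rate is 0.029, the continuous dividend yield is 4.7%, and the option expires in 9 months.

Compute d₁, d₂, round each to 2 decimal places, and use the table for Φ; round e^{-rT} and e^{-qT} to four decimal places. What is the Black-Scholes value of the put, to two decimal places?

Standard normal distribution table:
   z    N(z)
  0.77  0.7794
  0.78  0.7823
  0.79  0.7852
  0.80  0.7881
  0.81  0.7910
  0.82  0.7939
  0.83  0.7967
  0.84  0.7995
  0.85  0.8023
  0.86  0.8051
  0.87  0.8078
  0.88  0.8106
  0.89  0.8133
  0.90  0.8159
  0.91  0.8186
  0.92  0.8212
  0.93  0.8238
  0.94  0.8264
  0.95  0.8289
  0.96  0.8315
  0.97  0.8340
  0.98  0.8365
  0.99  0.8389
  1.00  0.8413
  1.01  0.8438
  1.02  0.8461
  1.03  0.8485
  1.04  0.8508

σ√T = 0.24 × 0.8660 = 0.2078
d₁ = [ln(420/500) + (0.029 − 0.047 + 0.24²/2)·0.75] / 0.2078 = [-0.1744 + 0.0081] / 0.2078 = -0.7999 → -0.80
d₂ = d₁ − σ√T = -0.7999 − 0.2078 = -1.0077 → -1.01
exp(−qT) = exp(−0.047·0.75) = 0.9654;  exp(−rT) = exp(−0.029·0.75) = 0.9785
N(−d₂) = N(1.01) = 0.8438;  N(−d₁) = N(0.80) = 0.7881
P = 500·0.9785·0.8438 − 420·0.9654·0.7881 = 412.8291 − 319.5493 = 93.2798

£93.28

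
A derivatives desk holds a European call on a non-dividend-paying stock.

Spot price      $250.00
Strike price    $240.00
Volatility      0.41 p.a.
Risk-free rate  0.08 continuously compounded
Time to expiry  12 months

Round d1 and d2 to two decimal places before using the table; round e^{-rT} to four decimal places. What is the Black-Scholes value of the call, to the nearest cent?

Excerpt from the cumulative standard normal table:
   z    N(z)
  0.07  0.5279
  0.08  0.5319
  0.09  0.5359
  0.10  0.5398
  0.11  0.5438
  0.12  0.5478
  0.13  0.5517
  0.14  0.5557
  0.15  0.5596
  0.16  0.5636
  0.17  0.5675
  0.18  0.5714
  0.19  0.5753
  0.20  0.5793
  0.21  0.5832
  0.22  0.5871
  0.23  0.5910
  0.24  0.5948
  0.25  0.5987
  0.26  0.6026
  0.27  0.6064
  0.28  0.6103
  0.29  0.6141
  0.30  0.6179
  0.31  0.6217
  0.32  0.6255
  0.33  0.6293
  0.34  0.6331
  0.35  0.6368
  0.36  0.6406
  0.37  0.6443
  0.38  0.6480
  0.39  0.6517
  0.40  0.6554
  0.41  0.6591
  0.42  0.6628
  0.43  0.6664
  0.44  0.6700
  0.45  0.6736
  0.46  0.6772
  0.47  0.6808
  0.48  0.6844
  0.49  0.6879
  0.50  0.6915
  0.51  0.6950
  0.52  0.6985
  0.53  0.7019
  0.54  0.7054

$54.15

σ√T = 0.41 × 1.0000 = 0.4100
ln(S/K) + (r + σ²/2)T = ln(250/240) + (0.08 + 0.41²/2)·1 = 0.0408 + 0.1640 = 0.2049
d₁ = 0.2049 / 0.4100 = 0.4997 ⇒ 0.50
d₂ = d₁ − σ√T = 0.4997 − 0.4100 = 0.0897 ⇒ 0.09
exp(−rT) = exp(−0.08·1) = 0.9231
C = 250·N(0.50) − 240·0.9231·N(0.09) = 250·0.6915 − 240·0.9231·0.5359 = 172.8750 − 118.7254 = 54.1496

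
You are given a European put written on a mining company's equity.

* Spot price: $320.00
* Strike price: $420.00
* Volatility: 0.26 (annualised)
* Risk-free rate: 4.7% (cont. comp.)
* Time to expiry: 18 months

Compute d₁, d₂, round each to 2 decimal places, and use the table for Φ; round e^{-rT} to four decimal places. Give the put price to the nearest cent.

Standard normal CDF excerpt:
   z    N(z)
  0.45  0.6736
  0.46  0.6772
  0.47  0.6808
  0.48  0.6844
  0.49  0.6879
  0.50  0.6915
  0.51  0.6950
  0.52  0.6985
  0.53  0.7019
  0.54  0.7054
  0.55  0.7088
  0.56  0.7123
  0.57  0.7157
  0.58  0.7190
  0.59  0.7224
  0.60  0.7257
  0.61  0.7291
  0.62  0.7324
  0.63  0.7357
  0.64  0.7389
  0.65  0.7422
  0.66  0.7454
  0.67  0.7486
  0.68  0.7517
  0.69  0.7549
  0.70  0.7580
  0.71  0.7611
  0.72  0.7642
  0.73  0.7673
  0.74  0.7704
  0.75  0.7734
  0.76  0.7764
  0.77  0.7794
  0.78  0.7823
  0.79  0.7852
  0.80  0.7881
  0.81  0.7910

T = 1.5;  σ√T = 0.3184
ln(S/K) + (r + σ²/2)T = ln(320/420) + (0.047 + 0.26²/2)·1.5 = -0.2719 + 0.1212 = -0.1507
d₁ = -0.1507 / 0.3184 = -0.4734 which rounds to -0.47
d₂ = d₁ − σ√T = -0.4734 − 0.3184 = -0.7918 which rounds to -0.79
exp(−rT) = exp(−0.047·1.5) = 0.9319
N(−d₂) = N(0.79) = 0.7852;  N(−d₁) = N(0.47) = 0.6808
P = 420·0.9319·0.7852 − 320·0.6808 = 307.3257 − 217.8560 = 89.4697

$89.47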